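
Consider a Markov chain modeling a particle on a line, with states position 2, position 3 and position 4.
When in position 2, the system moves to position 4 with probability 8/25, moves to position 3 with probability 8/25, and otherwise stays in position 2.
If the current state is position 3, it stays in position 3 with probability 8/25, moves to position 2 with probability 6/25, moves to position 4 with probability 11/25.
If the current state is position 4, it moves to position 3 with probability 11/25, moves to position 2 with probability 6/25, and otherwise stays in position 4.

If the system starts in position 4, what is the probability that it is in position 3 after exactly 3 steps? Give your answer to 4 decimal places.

Propagate the distribution vector 3 steps from position 4.
After 0 steps: (0.0000, 0.0000, 1.0000)
After 1 step: (0.2400, 0.4400, 0.3200)
After 2 steps: (0.2688, 0.3584, 0.3728)
After 3 steps: (0.2723, 0.3647, 0.3630)
P(in position 3 after 3 steps) = 0.3647

0.3647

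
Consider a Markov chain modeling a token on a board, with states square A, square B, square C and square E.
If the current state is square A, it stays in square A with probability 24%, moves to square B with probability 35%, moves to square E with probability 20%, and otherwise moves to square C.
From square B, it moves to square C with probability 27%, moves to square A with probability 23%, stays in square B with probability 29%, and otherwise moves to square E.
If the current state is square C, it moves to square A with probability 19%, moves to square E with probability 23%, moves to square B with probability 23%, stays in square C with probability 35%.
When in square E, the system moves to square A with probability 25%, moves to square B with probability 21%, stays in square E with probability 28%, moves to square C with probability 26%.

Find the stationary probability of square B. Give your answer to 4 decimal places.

0.2686

Let the stationary distribution be π with π = πP and π_1 + π_2 + π_3 + π_4 = 1.
π_1 = 0.24·π_1 + 0.23·π_2 + 0.19·π_3 + 0.25·π_4
π_2 = 0.35·π_1 + 0.29·π_2 + 0.23·π_3 + 0.21·π_4
π_3 = 0.21·π_1 + 0.27·π_2 + 0.35·π_3 + 0.26·π_4
Solving with the normalization constraint gives π = (0.2258, 0.2686, 0.2763, 0.2293).
So the stationary probability of square B is 0.2686.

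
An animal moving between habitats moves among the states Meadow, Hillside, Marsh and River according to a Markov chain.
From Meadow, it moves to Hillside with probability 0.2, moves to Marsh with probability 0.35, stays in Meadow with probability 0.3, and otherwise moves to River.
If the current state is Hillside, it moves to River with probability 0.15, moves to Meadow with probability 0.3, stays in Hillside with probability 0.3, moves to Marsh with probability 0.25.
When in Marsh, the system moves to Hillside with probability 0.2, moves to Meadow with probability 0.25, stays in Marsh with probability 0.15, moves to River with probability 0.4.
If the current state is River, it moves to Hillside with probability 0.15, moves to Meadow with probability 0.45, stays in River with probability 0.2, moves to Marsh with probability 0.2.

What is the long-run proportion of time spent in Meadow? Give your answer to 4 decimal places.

Let the stationary distribution be π with π = πP and π_1 + π_2 + π_3 + π_4 = 1.
π_1 = 0.3·π_1 + 0.3·π_2 + 0.25·π_3 + 0.45·π_4
π_2 = 0.2·π_1 + 0.3·π_2 + 0.2·π_3 + 0.15·π_4
π_3 = 0.35·π_1 + 0.25·π_2 + 0.15·π_3 + 0.2·π_4
Solving with the normalization constraint gives π = (0.3211, 0.2098, 0.2463, 0.2227).
So the stationary probability of Meadow is 0.3211.

0.3211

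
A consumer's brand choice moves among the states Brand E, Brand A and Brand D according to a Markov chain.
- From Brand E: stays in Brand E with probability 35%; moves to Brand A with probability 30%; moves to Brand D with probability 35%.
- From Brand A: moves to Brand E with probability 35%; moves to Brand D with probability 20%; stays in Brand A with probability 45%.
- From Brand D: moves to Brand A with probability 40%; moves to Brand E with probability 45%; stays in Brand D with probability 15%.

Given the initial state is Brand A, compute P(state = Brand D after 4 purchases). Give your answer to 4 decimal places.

0.2440

Propagate the distribution vector 4 purchases from Brand A.
After 0 purchases: (0.0000, 1.0000, 0.0000)
After 1 purchase: (0.3500, 0.4500, 0.2000)
After 2 purchases: (0.3700, 0.3875, 0.2425)
After 3 purchases: (0.3743, 0.3824, 0.2434)
After 4 purchases: (0.3743, 0.3817, 0.2440)
P(in Brand D after 4 purchases) = 0.2440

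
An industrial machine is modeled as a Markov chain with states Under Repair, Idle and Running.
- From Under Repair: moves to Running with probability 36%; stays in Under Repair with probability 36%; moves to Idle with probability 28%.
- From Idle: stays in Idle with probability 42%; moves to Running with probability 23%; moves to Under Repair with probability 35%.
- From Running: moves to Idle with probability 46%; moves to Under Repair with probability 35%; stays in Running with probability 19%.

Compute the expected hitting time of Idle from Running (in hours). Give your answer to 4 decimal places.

2.5229

Let t(s) be the expected number of hours to first reach Idle from state s, with t(Idle) = 0. Conditioning on the first hour:
t(Under Repair) = 1 + 0.36·t(Under Repair) + 0.36·t(Running)
t(Running) = 1 + 0.35·t(Under Repair) + 0.19·t(Running)
Solving: t(Under Repair) = 2.9817, t(Running) = 2.5229.
Expected hours from Running to Idle: 2.5229.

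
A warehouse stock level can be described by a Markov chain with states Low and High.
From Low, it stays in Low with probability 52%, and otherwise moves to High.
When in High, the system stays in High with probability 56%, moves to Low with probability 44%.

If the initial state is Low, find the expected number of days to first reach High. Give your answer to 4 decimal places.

2.0833

Let t(s) be the expected number of days to first reach High from state s, with t(High) = 0. Conditioning on the first day:
t(Low) = 1 + 0.52·t(Low)
Solving: t(Low) = 2.0833.
Expected days from Low to High: 2.0833.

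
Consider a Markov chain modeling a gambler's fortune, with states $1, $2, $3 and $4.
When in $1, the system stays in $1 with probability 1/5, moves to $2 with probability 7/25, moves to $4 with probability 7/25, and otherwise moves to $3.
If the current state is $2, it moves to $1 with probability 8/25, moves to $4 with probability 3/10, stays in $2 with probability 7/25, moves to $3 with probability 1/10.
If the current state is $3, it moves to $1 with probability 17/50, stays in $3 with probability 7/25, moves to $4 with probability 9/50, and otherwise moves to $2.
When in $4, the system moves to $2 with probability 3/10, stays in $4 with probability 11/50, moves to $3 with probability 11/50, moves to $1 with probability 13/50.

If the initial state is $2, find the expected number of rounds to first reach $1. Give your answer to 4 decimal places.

Let t(s) be the expected number of rounds to first reach $1 from state s, with t($1) = 0. Conditioning on the first round:
t($2) = 1 + 0.28·t($2) + 0.1·t($3) + 0.3·t($4)
t($3) = 1 + 0.2·t($2) + 0.28·t($3) + 0.18·t($4)
t($4) = 1 + 0.3·t($2) + 0.22·t($3) + 0.22·t($4)
Solving: t($2) = 3.2510, t($3) = 3.1469, t($4) = 3.4200.
Expected rounds from $2 to $1: 3.2510.

3.2510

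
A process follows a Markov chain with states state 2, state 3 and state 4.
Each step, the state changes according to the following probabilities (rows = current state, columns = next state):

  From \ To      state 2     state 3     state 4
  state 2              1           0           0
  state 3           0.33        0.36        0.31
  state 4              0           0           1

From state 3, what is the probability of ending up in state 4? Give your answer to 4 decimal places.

0.4844

Let h(s) be the probability of absorption at state 4 starting from transient state s. Then h(state 4) = 1 and h(state 2) = 0. By first-step analysis:
h(state 3) = 0.33·0 + 0.36·h(state 3) + 0.31·1
Solving: h(state 3) = 0.4844.
Starting from state 3, the probability is 0.4844.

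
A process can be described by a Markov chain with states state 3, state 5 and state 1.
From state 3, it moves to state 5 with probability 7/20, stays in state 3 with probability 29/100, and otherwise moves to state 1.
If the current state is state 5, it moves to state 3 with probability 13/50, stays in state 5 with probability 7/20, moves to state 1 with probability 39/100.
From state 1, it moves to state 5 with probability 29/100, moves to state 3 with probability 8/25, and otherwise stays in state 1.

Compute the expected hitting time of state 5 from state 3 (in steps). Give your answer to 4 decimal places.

3.0513

Let t(s) be the expected number of steps to first reach state 5 from state s, with t(state 5) = 0. Conditioning on the first step:
t(state 3) = 1 + 0.29·t(state 3) + 0.36·t(state 1)
t(state 1) = 1 + 0.32·t(state 3) + 0.39·t(state 1)
Solving: t(state 3) = 3.0513, t(state 1) = 3.2400.
Expected steps from state 3 to state 5: 3.0513.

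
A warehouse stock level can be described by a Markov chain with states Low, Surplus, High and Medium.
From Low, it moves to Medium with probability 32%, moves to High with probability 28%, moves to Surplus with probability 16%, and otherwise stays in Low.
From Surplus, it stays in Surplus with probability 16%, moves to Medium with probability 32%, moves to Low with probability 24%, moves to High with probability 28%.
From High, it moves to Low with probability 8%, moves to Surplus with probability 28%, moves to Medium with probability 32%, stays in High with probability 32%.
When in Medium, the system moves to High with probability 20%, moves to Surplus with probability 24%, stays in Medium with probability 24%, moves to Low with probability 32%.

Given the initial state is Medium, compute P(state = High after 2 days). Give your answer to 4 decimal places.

0.2688

Propagate the distribution vector 2 days from Medium.
After 0 days: (0.0000, 0.0000, 0.0000, 1.0000)
After 1 day: (0.3200, 0.2400, 0.2000, 0.2400)
After 2 days: (0.2272, 0.2032, 0.2688, 0.3008)
P(in High after 2 days) = 0.2688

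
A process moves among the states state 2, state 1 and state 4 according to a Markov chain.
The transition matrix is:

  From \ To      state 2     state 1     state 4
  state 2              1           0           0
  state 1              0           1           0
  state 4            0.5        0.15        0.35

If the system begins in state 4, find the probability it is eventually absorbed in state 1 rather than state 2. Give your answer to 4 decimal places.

Let h(s) be the probability of absorption at state 1 starting from transient state s. Then h(state 1) = 1 and h(state 2) = 0. By first-step analysis:
h(state 4) = 0.5·0 + 0.15·1 + 0.35·h(state 4)
Solving: h(state 4) = 0.2308.
Starting from state 4, the probability is 0.2308.

0.2308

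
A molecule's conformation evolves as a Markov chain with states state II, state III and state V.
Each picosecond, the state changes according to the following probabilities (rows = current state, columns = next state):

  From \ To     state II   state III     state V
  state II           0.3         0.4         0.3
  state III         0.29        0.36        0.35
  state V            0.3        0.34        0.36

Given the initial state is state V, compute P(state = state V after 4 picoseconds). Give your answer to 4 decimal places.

Propagate the distribution vector 4 picoseconds from state V.
After 0 picoseconds: (0.0000, 0.0000, 1.0000)
After 1 picosecond: (0.3000, 0.3400, 0.3600)
After 2 picoseconds: (0.2966, 0.3648, 0.3386)
After 3 picoseconds: (0.2964, 0.3651, 0.3386)
After 4 picoseconds: (0.2963, 0.3651, 0.3386)
P(in state V after 4 picoseconds) = 0.3386

0.3386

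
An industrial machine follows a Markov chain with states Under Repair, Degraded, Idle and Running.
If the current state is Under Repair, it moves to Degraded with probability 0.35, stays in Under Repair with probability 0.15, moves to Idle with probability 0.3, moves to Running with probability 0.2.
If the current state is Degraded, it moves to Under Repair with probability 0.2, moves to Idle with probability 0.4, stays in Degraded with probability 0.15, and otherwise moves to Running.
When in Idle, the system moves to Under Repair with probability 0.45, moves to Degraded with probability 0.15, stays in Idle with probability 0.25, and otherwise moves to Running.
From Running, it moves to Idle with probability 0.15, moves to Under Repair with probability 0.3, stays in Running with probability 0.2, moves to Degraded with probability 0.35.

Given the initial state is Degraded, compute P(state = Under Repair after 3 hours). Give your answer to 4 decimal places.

0.2674

Propagate the distribution vector 3 hours from Degraded.
After 0 hours: (0.0000, 1.0000, 0.0000, 0.0000)
After 1 hour: (0.2000, 0.1500, 0.4000, 0.2500)
After 2 hours: (0.3150, 0.2400, 0.2575, 0.1875)
After 3 hours: (0.2674, 0.2505, 0.2830, 0.1991)
P(in Under Repair after 3 hours) = 0.2674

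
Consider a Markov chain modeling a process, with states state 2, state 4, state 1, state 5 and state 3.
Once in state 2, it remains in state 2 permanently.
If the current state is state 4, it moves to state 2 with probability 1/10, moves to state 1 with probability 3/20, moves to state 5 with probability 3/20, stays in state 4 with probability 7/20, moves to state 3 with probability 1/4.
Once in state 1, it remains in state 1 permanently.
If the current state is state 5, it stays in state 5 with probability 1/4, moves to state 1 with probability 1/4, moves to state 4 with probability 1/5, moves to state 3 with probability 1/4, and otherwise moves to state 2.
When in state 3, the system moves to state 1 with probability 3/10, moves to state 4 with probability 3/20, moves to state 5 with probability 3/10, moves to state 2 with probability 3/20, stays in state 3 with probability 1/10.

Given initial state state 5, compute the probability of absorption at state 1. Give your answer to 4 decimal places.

Let h(s) be the probability of absorption at state 1 starting from transient state s. Then h(state 1) = 1 and h(state 2) = 0. By first-step analysis:
h(state 4) = 0.1·0 + 0.35·h(state 4) + 0.15·1 + 0.15·h(state 5) + 0.25·h(state 3)
h(state 5) = 0.05·0 + 0.2·h(state 4) + 0.25·1 + 0.25·h(state 5) + 0.25·h(state 3)
h(state 3) = 0.15·0 + 0.15·h(state 4) + 0.3·1 + 0.3·h(state 5) + 0.1·h(state 3)
Solving: h(state 4) = 0.6683, h(state 5) = 0.7422, h(state 3) = 0.6921.
Starting from state 5, the probability is 0.7422.

0.7422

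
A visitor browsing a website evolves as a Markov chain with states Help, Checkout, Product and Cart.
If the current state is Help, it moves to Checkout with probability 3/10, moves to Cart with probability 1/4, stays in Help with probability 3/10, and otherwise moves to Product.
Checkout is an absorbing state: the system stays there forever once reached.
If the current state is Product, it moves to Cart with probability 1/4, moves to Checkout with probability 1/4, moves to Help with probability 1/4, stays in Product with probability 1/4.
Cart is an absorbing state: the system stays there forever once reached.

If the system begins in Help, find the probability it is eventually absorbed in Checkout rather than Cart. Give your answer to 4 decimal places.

Let h(s) be the probability of absorption at Checkout starting from transient state s. Then h(Checkout) = 1 and h(Cart) = 0. By first-step analysis:
h(Help) = 0.3·h(Help) + 0.3·1 + 0.15·h(Product) + 0.25·0
h(Product) = 0.25·h(Help) + 0.25·1 + 0.25·h(Product) + 0.25·0
Solving: h(Help) = 0.5385, h(Product) = 0.5128.
Starting from Help, the probability is 0.5385.

0.5385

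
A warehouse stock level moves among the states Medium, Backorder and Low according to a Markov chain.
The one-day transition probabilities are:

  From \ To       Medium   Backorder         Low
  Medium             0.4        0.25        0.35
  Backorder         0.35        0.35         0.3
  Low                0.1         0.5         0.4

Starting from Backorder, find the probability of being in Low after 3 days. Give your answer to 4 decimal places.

Propagate the distribution vector 3 days from Backorder.
After 0 days: (0.0000, 1.0000, 0.0000)
After 1 day: (0.3500, 0.3500, 0.3000)
After 2 days: (0.2925, 0.3600, 0.3475)
After 3 days: (0.2778, 0.3729, 0.3494)
P(in Low after 3 days) = 0.3494

0.3494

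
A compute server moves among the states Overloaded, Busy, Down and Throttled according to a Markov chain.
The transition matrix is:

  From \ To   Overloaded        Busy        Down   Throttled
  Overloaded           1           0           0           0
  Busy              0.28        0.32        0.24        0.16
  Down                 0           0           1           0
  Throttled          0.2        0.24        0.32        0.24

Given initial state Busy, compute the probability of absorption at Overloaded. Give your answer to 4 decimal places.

0.5117

Let h(s) be the probability of absorption at Overloaded starting from transient state s. Then h(Overloaded) = 1 and h(Down) = 0. By first-step analysis:
h(Busy) = 0.28·1 + 0.32·h(Busy) + 0.24·0 + 0.16·h(Throttled)
h(Throttled) = 0.2·1 + 0.24·h(Busy) + 0.32·0 + 0.24·h(Throttled)
Solving: h(Busy) = 0.5117, h(Throttled) = 0.4247.
Starting from Busy, the probability is 0.5117.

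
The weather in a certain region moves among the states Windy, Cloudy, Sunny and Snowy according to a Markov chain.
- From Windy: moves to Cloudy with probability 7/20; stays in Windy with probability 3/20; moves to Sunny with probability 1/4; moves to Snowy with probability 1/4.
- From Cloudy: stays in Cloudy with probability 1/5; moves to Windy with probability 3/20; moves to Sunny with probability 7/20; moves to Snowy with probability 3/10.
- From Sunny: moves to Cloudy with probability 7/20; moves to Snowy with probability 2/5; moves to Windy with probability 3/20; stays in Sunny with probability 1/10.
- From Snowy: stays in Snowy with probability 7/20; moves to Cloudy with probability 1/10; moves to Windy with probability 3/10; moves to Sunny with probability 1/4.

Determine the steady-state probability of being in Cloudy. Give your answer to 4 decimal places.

Let the stationary distribution be π with π = πP and π_1 + π_2 + π_3 + π_4 = 1.
π_1 = 0.15·π_1 + 0.15·π_2 + 0.15·π_3 + 0.3·π_4
π_2 = 0.35·π_1 + 0.2·π_2 + 0.35·π_3 + 0.1·π_4
π_3 = 0.25·π_1 + 0.35·π_2 + 0.1·π_3 + 0.25·π_4
Solving with the normalization constraint gives π = (0.1995, 0.2325, 0.2376, 0.3303).
So the stationary probability of Cloudy is 0.2325.

0.2325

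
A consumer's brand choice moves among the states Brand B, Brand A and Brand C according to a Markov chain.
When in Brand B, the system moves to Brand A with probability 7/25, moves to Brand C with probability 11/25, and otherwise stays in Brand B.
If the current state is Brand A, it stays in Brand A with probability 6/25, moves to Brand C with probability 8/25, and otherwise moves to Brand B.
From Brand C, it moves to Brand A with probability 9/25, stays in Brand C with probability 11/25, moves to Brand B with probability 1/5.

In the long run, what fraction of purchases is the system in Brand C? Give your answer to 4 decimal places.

0.4040

Let the stationary distribution be π with π = πP and π_1 + π_2 + π_3 = 1.
π_1 = 0.28·π_1 + 0.44·π_2 + 0.2·π_3
π_2 = 0.28·π_1 + 0.24·π_2 + 0.36·π_3
Solving with the normalization constraint gives π = (0.2957, 0.3003, 0.4040).
So the stationary probability of Brand C is 0.4040.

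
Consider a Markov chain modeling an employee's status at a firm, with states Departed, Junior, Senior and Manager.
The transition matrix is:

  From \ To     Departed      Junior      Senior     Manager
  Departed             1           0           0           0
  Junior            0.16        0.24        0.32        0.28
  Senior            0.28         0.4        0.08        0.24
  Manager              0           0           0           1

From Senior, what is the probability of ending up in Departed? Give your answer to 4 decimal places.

0.4846

Let h(s) be the probability of absorption at Departed starting from transient state s. Then h(Departed) = 1 and h(Manager) = 0. By first-step analysis:
h(Junior) = 0.16·1 + 0.24·h(Junior) + 0.32·h(Senior) + 0.28·0
h(Senior) = 0.28·1 + 0.4·h(Junior) + 0.08·h(Senior) + 0.24·0
Solving: h(Junior) = 0.4146, h(Senior) = 0.4846.
Starting from Senior, the probability is 0.4846.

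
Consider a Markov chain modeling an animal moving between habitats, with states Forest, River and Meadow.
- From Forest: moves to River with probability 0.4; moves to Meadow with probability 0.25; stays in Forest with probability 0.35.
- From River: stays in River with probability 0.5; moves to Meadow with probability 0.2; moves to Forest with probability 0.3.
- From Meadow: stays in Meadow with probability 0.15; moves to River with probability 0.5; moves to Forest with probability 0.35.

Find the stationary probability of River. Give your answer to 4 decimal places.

0.4673

Let the stationary distribution be π with π = πP and π_1 + π_2 + π_3 = 1.
π_1 = 0.35·π_1 + 0.3·π_2 + 0.35·π_3
π_2 = 0.4·π_1 + 0.5·π_2 + 0.5·π_3
Solving with the normalization constraint gives π = (0.3266, 0.4673, 0.2060).
So the stationary probability of River is 0.4673.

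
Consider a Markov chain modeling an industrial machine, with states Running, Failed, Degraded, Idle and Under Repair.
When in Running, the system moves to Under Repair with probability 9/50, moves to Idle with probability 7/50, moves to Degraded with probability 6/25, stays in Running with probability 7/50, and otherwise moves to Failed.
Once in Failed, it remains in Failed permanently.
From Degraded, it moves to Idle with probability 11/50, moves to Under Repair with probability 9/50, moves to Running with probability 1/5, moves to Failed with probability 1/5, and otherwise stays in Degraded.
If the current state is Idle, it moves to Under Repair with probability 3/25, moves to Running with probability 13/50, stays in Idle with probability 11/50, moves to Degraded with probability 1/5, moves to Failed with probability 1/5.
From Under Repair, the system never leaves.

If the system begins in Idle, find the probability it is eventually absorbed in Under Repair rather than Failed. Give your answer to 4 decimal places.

0.3963

Let h(s) be the probability of absorption at Under Repair starting from transient state s. Then h(Under Repair) = 1 and h(Failed) = 0. By first-step analysis:
h(Running) = 0.14·h(Running) + 0.3·0 + 0.24·h(Degraded) + 0.14·h(Idle) + 0.18·1
h(Degraded) = 0.2·h(Running) + 0.2·0 + 0.2·h(Degraded) + 0.22·h(Idle) + 0.18·1
h(Idle) = 0.26·h(Running) + 0.2·0 + 0.2·h(Degraded) + 0.22·h(Idle) + 0.12·1
Solving: h(Running) = 0.3945, h(Degraded) = 0.4326, h(Idle) = 0.3963.
Starting from Idle, the probability is 0.3963.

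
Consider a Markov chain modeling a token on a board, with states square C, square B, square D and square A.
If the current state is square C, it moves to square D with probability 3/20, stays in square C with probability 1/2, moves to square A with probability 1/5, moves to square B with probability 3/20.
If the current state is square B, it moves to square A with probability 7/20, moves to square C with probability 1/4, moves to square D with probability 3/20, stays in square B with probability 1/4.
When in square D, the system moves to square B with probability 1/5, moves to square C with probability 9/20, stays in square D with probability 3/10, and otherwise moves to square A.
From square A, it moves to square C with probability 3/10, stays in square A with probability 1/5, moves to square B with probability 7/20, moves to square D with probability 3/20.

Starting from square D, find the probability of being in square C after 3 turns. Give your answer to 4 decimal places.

Propagate the distribution vector 3 turns from square D.
After 0 turns: (0.0000, 0.0000, 1.0000, 0.0000)
After 1 turn: (0.4500, 0.2000, 0.3000, 0.0500)
After 2 turns: (0.4250, 0.1950, 0.1950, 0.1850)
After 3 turns: (0.4045, 0.2163, 0.1793, 0.2000)
P(in square C after 3 turns) = 0.4045

0.4045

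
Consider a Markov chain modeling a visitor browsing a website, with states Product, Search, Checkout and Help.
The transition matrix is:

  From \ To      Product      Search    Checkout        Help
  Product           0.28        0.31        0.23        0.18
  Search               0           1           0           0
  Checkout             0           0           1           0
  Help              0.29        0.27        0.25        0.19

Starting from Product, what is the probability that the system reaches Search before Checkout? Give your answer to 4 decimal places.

0.5644

Let h(s) be the probability of absorption at Search starting from transient state s. Then h(Search) = 1 and h(Checkout) = 0. By first-step analysis:
h(Product) = 0.28·h(Product) + 0.31·1 + 0.23·0 + 0.18·h(Help)
h(Help) = 0.29·h(Product) + 0.27·1 + 0.25·0 + 0.19·h(Help)
Solving: h(Product) = 0.5644, h(Help) = 0.5354.
Starting from Product, the probability is 0.5644.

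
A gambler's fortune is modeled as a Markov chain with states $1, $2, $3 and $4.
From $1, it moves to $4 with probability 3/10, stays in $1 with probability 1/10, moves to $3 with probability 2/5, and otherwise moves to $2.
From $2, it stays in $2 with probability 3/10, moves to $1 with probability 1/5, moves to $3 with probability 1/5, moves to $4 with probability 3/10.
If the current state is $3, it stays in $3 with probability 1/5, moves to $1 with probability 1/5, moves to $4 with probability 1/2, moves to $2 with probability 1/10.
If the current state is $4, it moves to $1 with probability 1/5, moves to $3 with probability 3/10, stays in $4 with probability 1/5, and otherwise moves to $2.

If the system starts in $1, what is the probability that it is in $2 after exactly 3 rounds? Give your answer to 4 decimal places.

0.2310

Propagate the distribution vector 3 rounds from $1.
After 0 rounds: (1.0000, 0.0000, 0.0000, 0.0000)
After 1 round: (0.1000, 0.2000, 0.4000, 0.3000)
After 2 rounds: (0.1900, 0.2100, 0.2500, 0.3500)
After 3 rounds: (0.1810, 0.2310, 0.2730, 0.3150)
P(in $2 after 3 rounds) = 0.2310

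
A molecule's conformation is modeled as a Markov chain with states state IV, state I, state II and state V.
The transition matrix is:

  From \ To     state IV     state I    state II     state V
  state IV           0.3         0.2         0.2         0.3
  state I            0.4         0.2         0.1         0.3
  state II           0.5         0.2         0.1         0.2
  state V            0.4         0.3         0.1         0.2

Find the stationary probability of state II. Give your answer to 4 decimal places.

0.1376

Let the stationary distribution be π with π = πP and π_1 + π_2 + π_3 + π_4 = 1.
π_1 = 0.3·π_1 + 0.4·π_2 + 0.5·π_3 + 0.4·π_4
π_2 = 0.2·π_1 + 0.2·π_2 + 0.2·π_3 + 0.3·π_4
π_3 = 0.2·π_1 + 0.1·π_2 + 0.1·π_3 + 0.1·π_4
Solving with the normalization constraint gives π = (0.3761, 0.2260, 0.1376, 0.2602).
So the stationary probability of state II is 0.1376.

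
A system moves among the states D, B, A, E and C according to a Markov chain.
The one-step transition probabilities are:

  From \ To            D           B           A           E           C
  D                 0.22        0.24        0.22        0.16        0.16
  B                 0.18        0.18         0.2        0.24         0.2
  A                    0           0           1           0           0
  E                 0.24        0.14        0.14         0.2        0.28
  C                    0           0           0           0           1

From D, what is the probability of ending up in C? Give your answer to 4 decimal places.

0.4864

Let h(s) be the probability of absorption at C starting from transient state s. Then h(C) = 1 and h(A) = 0. By first-step analysis:
h(D) = 0.22·h(D) + 0.24·h(B) + 0.22·0 + 0.16·h(E) + 0.16·1
h(B) = 0.18·h(D) + 0.18·h(B) + 0.2·0 + 0.24·h(E) + 0.2·1
h(E) = 0.24·h(D) + 0.14·h(B) + 0.14·0 + 0.2·h(E) + 0.28·1
Solving: h(D) = 0.4864, h(B) = 0.5226, h(E) = 0.5874.
Starting from D, the probability is 0.4864.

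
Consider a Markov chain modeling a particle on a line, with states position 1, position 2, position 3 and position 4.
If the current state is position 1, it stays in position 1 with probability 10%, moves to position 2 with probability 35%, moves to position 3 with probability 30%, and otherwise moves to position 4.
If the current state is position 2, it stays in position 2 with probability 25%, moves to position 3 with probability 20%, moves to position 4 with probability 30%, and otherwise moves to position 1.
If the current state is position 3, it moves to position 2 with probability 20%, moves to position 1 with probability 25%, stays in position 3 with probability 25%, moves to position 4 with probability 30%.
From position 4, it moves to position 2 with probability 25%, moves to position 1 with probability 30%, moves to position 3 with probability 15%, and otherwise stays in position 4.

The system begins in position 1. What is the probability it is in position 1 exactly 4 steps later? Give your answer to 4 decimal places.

Propagate the distribution vector 4 steps from position 1.
After 0 steps: (1.0000, 0.0000, 0.0000, 0.0000)
After 1 step: (0.1000, 0.3500, 0.3000, 0.2500)
After 2 steps: (0.2475, 0.2450, 0.2125, 0.2950)
After 3 steps: (0.2276, 0.2641, 0.2206, 0.2876)
After 4 steps: (0.2302, 0.2617, 0.2194, 0.2886)
P(in position 1 after 4 steps) = 0.2302

0.2302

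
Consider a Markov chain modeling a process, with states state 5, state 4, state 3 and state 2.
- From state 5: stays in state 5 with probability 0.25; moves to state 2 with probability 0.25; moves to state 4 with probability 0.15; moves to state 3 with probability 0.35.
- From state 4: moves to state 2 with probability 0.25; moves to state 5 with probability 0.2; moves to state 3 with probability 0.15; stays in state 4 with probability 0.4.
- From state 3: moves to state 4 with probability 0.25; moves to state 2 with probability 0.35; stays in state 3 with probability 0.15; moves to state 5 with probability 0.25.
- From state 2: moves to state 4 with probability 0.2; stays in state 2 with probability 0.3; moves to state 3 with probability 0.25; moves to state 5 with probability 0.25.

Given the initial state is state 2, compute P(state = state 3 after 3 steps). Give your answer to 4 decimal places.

0.2270

Propagate the distribution vector 3 steps from state 2.
After 0 steps: (0.0000, 0.0000, 0.0000, 1.0000)
After 1 step: (0.2500, 0.2000, 0.2500, 0.3000)
After 2 steps: (0.2400, 0.2400, 0.2300, 0.2900)
After 3 steps: (0.2380, 0.2475, 0.2270, 0.2875)
P(in state 3 after 3 steps) = 0.2270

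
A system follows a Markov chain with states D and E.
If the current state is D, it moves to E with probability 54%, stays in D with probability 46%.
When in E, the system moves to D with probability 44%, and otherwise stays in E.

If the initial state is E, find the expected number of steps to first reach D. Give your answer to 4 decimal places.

2.2727

Let t(s) be the expected number of steps to first reach D from state s, with t(D) = 0. Conditioning on the first step:
t(E) = 1 + 0.56·t(E)
Solving: t(E) = 2.2727.
Expected steps from E to D: 2.2727.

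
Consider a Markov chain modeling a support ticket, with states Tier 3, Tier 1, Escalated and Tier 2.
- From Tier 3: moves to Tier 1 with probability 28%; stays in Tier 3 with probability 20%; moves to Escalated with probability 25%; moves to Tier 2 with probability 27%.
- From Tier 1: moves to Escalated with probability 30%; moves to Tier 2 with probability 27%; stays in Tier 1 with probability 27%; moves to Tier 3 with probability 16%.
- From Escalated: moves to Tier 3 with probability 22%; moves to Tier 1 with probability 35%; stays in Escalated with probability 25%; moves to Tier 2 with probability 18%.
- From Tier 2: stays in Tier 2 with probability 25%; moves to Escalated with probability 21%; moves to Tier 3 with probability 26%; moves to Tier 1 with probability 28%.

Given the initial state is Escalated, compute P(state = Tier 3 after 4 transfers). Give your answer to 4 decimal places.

0.2078

Propagate the distribution vector 4 transfers from Escalated.
After 0 transfers: (0.0000, 0.0000, 1.0000, 0.0000)
After 1 transfer: (0.2200, 0.3500, 0.2500, 0.1800)
After 2 transfers: (0.2018, 0.2940, 0.2603, 0.2439)
After 3 transfers: (0.2081, 0.2953, 0.2549, 0.2417)
After 4 transfers: (0.2078, 0.2949, 0.2551, 0.2422)
P(in Tier 3 after 4 transfers) = 0.2078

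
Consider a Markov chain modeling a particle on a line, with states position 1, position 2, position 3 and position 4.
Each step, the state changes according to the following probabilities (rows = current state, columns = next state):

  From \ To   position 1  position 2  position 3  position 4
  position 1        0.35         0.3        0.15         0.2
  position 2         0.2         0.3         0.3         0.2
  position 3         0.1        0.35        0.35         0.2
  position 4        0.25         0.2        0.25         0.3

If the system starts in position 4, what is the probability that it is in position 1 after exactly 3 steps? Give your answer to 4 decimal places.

Propagate the distribution vector 3 steps from position 4.
After 0 steps: (0.0000, 0.0000, 0.0000, 1.0000)
After 1 step: (0.2500, 0.2000, 0.2500, 0.3000)
After 2 steps: (0.2275, 0.2825, 0.2600, 0.2300)
After 3 steps: (0.2196, 0.2900, 0.2674, 0.2230)
P(in position 1 after 3 steps) = 0.2196

0.2196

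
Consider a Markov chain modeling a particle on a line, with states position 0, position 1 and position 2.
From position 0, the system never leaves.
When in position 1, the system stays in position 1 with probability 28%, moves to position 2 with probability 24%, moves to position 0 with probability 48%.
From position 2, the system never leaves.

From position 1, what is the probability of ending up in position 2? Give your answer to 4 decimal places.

0.3333

Let h(s) be the probability of absorption at position 2 starting from transient state s. Then h(position 2) = 1 and h(position 0) = 0. By first-step analysis:
h(position 1) = 0.48·0 + 0.28·h(position 1) + 0.24·1
Solving: h(position 1) = 0.3333.
Starting from position 1, the probability is 0.3333.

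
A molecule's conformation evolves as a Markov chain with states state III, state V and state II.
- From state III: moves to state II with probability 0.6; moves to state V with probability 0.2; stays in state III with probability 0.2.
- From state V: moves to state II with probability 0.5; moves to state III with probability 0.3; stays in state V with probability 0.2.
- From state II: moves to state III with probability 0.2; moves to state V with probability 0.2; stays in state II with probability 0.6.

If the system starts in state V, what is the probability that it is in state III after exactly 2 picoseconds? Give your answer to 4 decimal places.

Sum over the intermediate state after 1 picosecond:
P = P(state V→state III)·P(state III→state III) + P(state V→state V)·P(state V→state III) + P(state V→state II)·P(state II→state III)
  = 0.3×0.2 + 0.2×0.3 + 0.5×0.2
  = 0.0600 + 0.0600 + 0.1000 = 0.2200

0.2200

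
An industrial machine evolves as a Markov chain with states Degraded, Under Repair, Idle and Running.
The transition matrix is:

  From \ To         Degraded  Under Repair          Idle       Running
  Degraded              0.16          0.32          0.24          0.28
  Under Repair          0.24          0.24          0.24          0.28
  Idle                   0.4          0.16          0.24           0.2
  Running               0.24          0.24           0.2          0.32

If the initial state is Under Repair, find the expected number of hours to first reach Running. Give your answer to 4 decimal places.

3.8344

Let t(s) be the expected number of hours to first reach Running from state s, with t(Running) = 0. Conditioning on the first hour:
t(Degraded) = 1 + 0.16·t(Degraded) + 0.32·t(Under Repair) + 0.24·t(Idle)
t(Under Repair) = 1 + 0.24·t(Degraded) + 0.24·t(Under Repair) + 0.24·t(Idle)
t(Idle) = 1 + 0.4·t(Degraded) + 0.16·t(Under Repair) + 0.24·t(Idle)
Solving: t(Degraded) = 3.8344, t(Under Repair) = 3.8344, t(Idle) = 4.1411.
Expected hours from Under Repair to Running: 3.8344.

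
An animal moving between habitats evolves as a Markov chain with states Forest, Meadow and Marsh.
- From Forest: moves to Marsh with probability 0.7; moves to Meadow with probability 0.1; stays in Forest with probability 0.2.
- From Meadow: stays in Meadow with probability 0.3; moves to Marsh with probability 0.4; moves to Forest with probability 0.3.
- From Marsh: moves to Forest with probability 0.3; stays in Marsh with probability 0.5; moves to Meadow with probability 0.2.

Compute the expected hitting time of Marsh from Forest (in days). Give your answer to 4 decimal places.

Let t(s) be the expected number of days to first reach Marsh from state s, with t(Marsh) = 0. Conditioning on the first day:
t(Forest) = 1 + 0.2·t(Forest) + 0.1·t(Meadow)
t(Meadow) = 1 + 0.3·t(Forest) + 0.3·t(Meadow)
Solving: t(Forest) = 1.5094, t(Meadow) = 2.0755.
Expected days from Forest to Marsh: 1.5094.

1.5094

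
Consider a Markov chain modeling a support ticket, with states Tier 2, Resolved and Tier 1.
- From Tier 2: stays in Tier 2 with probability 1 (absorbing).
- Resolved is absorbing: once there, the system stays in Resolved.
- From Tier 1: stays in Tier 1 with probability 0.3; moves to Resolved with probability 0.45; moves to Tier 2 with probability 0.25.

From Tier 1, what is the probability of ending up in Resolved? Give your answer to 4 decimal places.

0.6429

Let h(s) be the probability of absorption at Resolved starting from transient state s. Then h(Resolved) = 1 and h(Tier 2) = 0. By first-step analysis:
h(Tier 1) = 0.25·0 + 0.45·1 + 0.3·h(Tier 1)
Solving: h(Tier 1) = 0.6429.
Starting from Tier 1, the probability is 0.6429.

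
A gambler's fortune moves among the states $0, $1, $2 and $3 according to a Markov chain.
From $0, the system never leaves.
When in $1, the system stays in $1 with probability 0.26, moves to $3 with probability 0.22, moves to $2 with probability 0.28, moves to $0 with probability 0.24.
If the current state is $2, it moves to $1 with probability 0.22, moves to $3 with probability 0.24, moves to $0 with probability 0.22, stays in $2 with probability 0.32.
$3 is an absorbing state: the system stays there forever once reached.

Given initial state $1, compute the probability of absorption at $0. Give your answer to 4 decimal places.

0.5091

Let h(s) be the probability of absorption at $0 starting from transient state s. Then h($0) = 1 and h($3) = 0. By first-step analysis:
h($1) = 0.24·1 + 0.26·h($1) + 0.28·h($2) + 0.22·0
h($2) = 0.22·1 + 0.22·h($1) + 0.32·h($2) + 0.24·0
Solving: h($1) = 0.5091, h($2) = 0.4882.
Starting from $1, the probability is 0.5091.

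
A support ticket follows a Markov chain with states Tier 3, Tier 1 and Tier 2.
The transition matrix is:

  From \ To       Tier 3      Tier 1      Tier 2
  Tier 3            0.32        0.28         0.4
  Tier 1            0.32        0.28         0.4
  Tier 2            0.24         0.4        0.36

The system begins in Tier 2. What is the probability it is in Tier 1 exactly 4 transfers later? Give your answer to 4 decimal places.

0.3261

Propagate the distribution vector 4 transfers from Tier 2.
After 0 transfers: (0.0000, 0.0000, 1.0000)
After 1 transfer: (0.2400, 0.4000, 0.3600)
After 2 transfers: (0.2912, 0.3232, 0.3856)
After 3 transfers: (0.2892, 0.3263, 0.3846)
After 4 transfers: (0.2892, 0.3261, 0.3846)
P(in Tier 1 after 4 transfers) = 0.3261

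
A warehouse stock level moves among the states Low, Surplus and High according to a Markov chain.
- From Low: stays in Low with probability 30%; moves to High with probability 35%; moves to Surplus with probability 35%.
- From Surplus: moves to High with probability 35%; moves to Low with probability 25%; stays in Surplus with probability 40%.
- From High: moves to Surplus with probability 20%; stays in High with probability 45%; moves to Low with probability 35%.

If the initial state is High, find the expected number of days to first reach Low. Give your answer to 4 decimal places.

3.0769

Let t(s) be the expected number of days to first reach Low from state s, with t(Low) = 0. Conditioning on the first day:
t(Surplus) = 1 + 0.4·t(Surplus) + 0.35·t(High)
t(High) = 1 + 0.2·t(Surplus) + 0.45·t(High)
Solving: t(Surplus) = 3.4615, t(High) = 3.0769.
Expected days from High to Low: 3.0769.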